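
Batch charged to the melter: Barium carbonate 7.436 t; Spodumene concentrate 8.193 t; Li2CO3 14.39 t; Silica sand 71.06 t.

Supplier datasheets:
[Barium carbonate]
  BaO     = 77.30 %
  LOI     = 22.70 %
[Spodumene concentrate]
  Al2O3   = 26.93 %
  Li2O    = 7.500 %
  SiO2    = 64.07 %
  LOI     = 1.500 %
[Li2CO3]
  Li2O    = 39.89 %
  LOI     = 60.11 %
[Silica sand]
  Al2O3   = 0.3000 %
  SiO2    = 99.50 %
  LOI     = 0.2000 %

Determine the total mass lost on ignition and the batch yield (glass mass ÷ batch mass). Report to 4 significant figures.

LOI loss = 10.60 t; glass = 90.48 t; yield = 89.51%

Full precision is carried throughout; the intermediate values are printed (rounded to 4 significant digits) between the steps. Exactly one rounding goes into every reported number — the derived quantities are re-derived in full precision (the yield, totals, LOI, the four compositions, net glass mass) using the weight values for 90.48 t of glass, precisely as stated by problem or answer.
LOI of each material in turn:
  Barium carbonate: 7.436 × 0.2270 = 1.688 t
  Spodumene concentrate: 8.193 × 0.01500 = 0.1229 t
  Li2CO3: 14.39 × 0.6011 = 8.650 t
  Silica sand: 71.06 × 0.002000 = 0.1421 t
Total LOI = 10.60 t
Glass = batch − LOI = 101.1 − 10.60 = 90.48 t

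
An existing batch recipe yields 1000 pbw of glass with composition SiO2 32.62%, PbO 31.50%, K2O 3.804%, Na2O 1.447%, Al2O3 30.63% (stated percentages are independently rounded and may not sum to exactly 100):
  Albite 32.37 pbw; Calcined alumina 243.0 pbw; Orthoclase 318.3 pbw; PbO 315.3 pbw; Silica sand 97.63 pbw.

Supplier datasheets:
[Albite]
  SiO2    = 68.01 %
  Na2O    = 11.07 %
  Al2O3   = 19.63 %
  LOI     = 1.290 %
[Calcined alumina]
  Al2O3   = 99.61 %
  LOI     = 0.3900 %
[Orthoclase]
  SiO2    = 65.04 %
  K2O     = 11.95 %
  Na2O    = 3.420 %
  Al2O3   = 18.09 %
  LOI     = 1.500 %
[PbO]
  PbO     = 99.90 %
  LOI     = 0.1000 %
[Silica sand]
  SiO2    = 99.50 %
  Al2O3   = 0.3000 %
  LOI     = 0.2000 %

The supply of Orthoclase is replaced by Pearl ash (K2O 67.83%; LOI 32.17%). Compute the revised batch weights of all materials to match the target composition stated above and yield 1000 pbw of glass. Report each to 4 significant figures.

In-progress results appear rounded off to 4 significant figures on the page. Exact precision is carried from start to finish — each reported value takes just one rounding. All derived quantities are rebuilt in exact precision (five oxide percentages, net glass mass, totals, LOI, yield) from the batch weights on 1000 pbw of glass, as quoted within the problem or answer text.
Oxide mass targets, per 1000 pbw glass:
  SiO2: 32.62% × 1000 = 326.2 pbw
  PbO: 31.50% × 1000 = 315.0 pbw
  K2O: 3.804% × 1000 = 38.04 pbw
  Na2O: 1.447% × 1000 = 14.47 pbw
  Al2O3: 30.63% × 1000 = 306.3 pbw
A balance pass over the oxides, on the weights just shown, under the basis named above (sums match the target masses once rounding is allowed for):
  SiO2: 130.7·0.6801 + 238.5·0.9950 = 326.2 pbw (target 326.2 pbw)
  PbO: 315.3·0.9990 = 315.0 pbw (target 315.0 pbw)
  K2O: 56.08·0.6783 = 38.04 pbw (target 38.04 pbw)
  Na2O: 130.7·0.1107 = 14.47 pbw (target 14.47 pbw)
  Al2O3: 130.7·0.1963 + 281.0·0.9961 + 238.5·0.003000 = 306.3 pbw (target 306.3 pbw)
The glass-mass cross-check: the batch minus its LOI: 1000 pbw (targets for the oxides total 1000 pbw; against the stated basis, 1000 pbw — rounding explains the deltas).
Adding the batch up: Σ batch = 1022 pbw; the LOI term Σ batch·LOI equals 21.62 pbw; glass ÷ batch gives a yield of 97.88%.

Revised batch per 1000 pbw glass:
  Albite: 130.7 pbw
  Calcined alumina: 281.0 pbw
  Pearl ash: 56.08 pbw
  PbO: 315.3 pbw
  Silica sand: 238.5 pbw
Total batch = 1022 pbw; LOI loss = 21.62 pbw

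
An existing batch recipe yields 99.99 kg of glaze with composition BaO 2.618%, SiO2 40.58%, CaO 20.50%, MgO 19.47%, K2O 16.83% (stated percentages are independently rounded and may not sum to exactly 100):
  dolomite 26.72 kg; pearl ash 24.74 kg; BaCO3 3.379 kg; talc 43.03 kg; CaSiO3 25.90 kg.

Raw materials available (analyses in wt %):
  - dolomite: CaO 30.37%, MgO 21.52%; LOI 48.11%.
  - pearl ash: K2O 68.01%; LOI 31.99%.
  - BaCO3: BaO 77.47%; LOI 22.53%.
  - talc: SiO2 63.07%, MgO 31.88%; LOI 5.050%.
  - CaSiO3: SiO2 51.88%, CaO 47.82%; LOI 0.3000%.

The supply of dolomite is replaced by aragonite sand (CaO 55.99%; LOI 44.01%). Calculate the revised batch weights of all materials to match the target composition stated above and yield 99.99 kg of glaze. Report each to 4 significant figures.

Revised batch per 99.99 kg glaze:
  aragonite sand: 33.22 kg
  pearl ash: 24.74 kg
  BaCO3: 3.379 kg
  talc: 61.07 kg
  CaSiO3: 3.973 kg
Total batch = 126.4 kg; LOI loss = 26.39 kg

The intermediate values are displayed rounded to 4 significant figures in the working — full float precision is carried through the solve; each reported figure takes a single rounding — all derived quantities (glass mass, totals, ignition loss, yield, the five compositions) are rebuilt at full float precision using the weight values for 99.99 kg of glass, exactly as shown in the problem or the answer.
The oxide mass targets at 99.99 kg glaze:
  BaO: 2.618% × 99.99 = 2.618 kg
  SiO2: 40.58% × 99.99 = 40.58 kg
  CaO: 20.50% × 99.99 = 20.50 kg
  MgO: 19.47% × 99.99 = 19.47 kg
  K2O: 16.83% × 99.99 = 16.83 kg
Balance tally, oxide-wise, applying the batch weights above, per the basis as stated (target by target, the sums agree net of answer rounding effects):
  BaO: 3.379·0.7747 = 2.618 kg (target 2.618 kg)
  SiO2: 61.07·0.6307 + 3.973·0.5188 = 40.58 kg (target 40.58 kg)
  CaO: 33.22·0.5599 + 3.973·0.4782 = 20.50 kg (target 20.50 kg)
  MgO: 61.07·0.3188 = 19.47 kg (target 19.47 kg)
  K2O: 24.74·0.6801 = 16.83 kg (target 16.83 kg)
Glass-mass closure: the batch minus its LOI: 99.99 kg (the Σ of target masses is 99.99 kg; against the stated basis, 99.99 kg — gaps are rounding artifacts).
Summing the batch: Σ batch = 126.4 kg; ignition loss, Σ(batch × LOI) = 26.39 kg; yield: glass divided by total = 79.12%.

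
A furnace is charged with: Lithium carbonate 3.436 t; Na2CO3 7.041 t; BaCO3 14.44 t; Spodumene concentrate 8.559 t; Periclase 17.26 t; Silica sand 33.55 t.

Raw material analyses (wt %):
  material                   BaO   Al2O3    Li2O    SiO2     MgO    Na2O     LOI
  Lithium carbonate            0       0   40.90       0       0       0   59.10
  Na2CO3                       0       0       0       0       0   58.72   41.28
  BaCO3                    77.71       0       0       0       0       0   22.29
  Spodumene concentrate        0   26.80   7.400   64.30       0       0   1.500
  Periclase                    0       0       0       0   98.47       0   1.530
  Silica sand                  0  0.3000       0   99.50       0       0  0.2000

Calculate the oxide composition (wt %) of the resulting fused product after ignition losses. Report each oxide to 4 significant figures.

Glass mass = 75.67 t (batch 84.29 − LOI 8.615).
Composition: BaO 14.83%, Al2O3 3.164%, Li2O 2.694%, SiO2 51.39%, MgO 22.46%, Na2O 5.464%

Values along the way appear rounded to four significant digits across the worked steps. Full float precision is kept through every step. Exactly one rounding lands on each reported value; the derived quantities (glass mass, totals, yield, the six compositions, LOI) are rebuilt in full precision from the batch weights for 75.67 t of glass, exactly as printed in question or answer.
Mass of each oxide from the mix:
  BaO: 14.44·0.7771 = 11.22 t
  Al2O3: 8.559·0.2680 + 33.55·0.003000 = 2.394 t
  Li2O: 3.436·0.4090 + 8.559·0.07400 = 2.039 t
  SiO2: 8.559·0.6430 + 33.55·0.9950 = 38.89 t
  MgO: 17.26·0.9847 = 17.00 t
  Na2O: 7.041·0.5872 = 4.134 t
LOI: 3.436·0.5910 + 7.041·0.4128 + 14.44·0.2229 + 8.559·0.01500 + 17.26·0.01530 + 33.55·0.002000 = 8.615 t
Net of LOI, the glass mass = 84.29 − 8.615 = 75.67 t (= the summed oxide contributions)
percent share: oxide ÷ glass, ×100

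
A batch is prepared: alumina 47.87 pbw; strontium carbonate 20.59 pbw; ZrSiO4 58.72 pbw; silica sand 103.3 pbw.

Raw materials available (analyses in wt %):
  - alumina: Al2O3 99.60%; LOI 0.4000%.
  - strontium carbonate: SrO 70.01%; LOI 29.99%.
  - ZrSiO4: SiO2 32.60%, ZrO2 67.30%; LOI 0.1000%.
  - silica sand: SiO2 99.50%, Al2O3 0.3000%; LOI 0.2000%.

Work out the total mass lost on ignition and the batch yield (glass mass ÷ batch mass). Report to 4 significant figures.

Values along the way appear (rounded to four significant digits) across the worked steps — every computation keeps full precision in every operation; every reported number is rounded once only; all derived quantities are rebuilt starting from the weights on 223.8 pbw of glass in exact precision (LOI, the four compositions, the totals, yield, net glass mass), as given in the problem or the answer.
LOI of each material in turn:
  alumina: 47.87 × 0.004000 = 0.1915 pbw
  strontium carbonate: 20.59 × 0.2999 = 6.175 pbw
  ZrSiO4: 58.72 × 0.001000 = 0.05872 pbw
  silica sand: 103.3 × 0.002000 = 0.2066 pbw
Total LOI = 6.632 pbw
Glass = batch − LOI = 230.5 − 6.632 = 223.8 pbw

LOI loss = 6.632 pbw; glass = 223.8 pbw; yield = 97.12%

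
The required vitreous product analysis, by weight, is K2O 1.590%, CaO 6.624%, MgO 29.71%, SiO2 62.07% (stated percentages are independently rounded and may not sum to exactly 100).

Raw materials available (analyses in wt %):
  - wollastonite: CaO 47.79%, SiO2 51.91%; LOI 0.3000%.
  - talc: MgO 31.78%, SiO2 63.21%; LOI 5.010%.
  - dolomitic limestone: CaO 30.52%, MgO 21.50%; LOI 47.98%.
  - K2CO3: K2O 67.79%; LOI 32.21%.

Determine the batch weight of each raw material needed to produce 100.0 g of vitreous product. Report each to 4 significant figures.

Working values are displayed (rounded to four significant digits) when written out. The whole derivation carries full precision in every operation; every reported value includes exactly one rounding — the derived quantities (yield, the four compositions, net glass mass, LOI, totals) are computed using the weight values per 100.0 g of glass in exact precision as set out in either problem or answer.
Oxide mass targets, per 100.0 g vitreous product:
  K2O: 1.590% × 100.0 = 1.590 g
  CaO: 6.624% × 100.0 = 6.624 g
  MgO: 29.71% × 100.0 = 29.71 g
  SiO2: 62.07% × 100.0 = 62.07 g
Verifying the oxide balance from the weights as reported, relative to the basis at hand (oxide sums agree with the targets given rounding of the digits):
  K2O: 2.345·0.6779 = 1.590 g (target 1.590 g)
  CaO: 10.31·0.4779 + 5.556·0.3052 = 6.623 g (target 6.624 g)
  MgO: 89.73·0.3178 + 5.556·0.2150 = 29.71 g (target 29.71 g)
  SiO2: 10.31·0.5191 + 89.73·0.6321 = 62.07 g (target 62.07 g)
Glass-mass bookkeeping: batch Σ − ignition loss = 99.99 g (oxide target masses add up to 99.99 g; stated basis 100.0 g — any gap is answer rounding).
Whole-batch sum: Σ batch = 107.9 g; loss to ignition Σ batch·LOI = 7.947 g; yield: glass divided by total = 92.64%.

Batch per 100.0 g vitreous product:
  wollastonite: 10.31 g
  talc: 89.73 g
  dolomitic limestone: 5.556 g
  K2CO3: 2.345 g
Total batch = 107.9 g; LOI loss = 7.947 g; yield = 92.64%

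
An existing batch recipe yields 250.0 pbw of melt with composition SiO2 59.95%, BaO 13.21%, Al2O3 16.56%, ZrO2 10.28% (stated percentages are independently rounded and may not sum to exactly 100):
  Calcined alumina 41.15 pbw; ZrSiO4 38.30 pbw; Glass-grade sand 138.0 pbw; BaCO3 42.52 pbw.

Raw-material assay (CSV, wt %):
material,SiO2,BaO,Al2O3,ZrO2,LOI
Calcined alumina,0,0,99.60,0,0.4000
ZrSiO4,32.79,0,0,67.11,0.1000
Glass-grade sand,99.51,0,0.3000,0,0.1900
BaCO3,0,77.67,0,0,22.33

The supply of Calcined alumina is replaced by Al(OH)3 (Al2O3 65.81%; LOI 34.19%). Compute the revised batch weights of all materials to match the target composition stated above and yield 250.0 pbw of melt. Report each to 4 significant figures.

Revised batch per 250.0 pbw melt:
  Al(OH)3: 62.28 pbw
  ZrSiO4: 38.30 pbw
  Glass-grade sand: 138.0 pbw
  BaCO3: 42.52 pbw
Total batch = 281.1 pbw; LOI loss = 31.09 pbw

Values along the way appear, rounded to four significant figures, as written — each numeric step keeps exact precision through every step. Every reported value takes just one rounding — derived quantities (glass mass, yield, ignition loss, the four compositions, totals) are carried in exact precision starting from the weights per 250.0 pbw of glass, exactly as shown in problem or answer.
Target oxide masses per 250.0 pbw melt:
  SiO2: 59.95% × 250.0 = 149.9 pbw
  BaO: 13.21% × 250.0 = 33.02 pbw
  Al2O3: 16.56% × 250.0 = 41.40 pbw
  ZrO2: 10.28% × 250.0 = 25.70 pbw
Checking each oxide sum on the weights just shown, on the stated basis (every target is met by its sum modulo rounding of the values):
  SiO2: 38.30·0.3279 + 138.0·0.9951 = 149.9 pbw (target 149.9 pbw)
  BaO: 42.52·0.7767 = 33.03 pbw (target 33.02 pbw)
  Al2O3: 62.28·0.6581 + 138.0·0.003000 = 41.40 pbw (target 41.40 pbw)
  ZrO2: 38.30·0.6711 = 25.70 pbw (target 25.70 pbw)
Glass-mass closure: batch Σ − ignition loss = 250.0 pbw (summing oxide targets gives 250.0 pbw; stated basis 250.0 pbw — gaps are rounding artifacts).
Summing the batch: Σ batch = 281.1 pbw; ignition loss, Σ(batch × LOI) = 31.09 pbw; yield: glass divided by total = 88.94%.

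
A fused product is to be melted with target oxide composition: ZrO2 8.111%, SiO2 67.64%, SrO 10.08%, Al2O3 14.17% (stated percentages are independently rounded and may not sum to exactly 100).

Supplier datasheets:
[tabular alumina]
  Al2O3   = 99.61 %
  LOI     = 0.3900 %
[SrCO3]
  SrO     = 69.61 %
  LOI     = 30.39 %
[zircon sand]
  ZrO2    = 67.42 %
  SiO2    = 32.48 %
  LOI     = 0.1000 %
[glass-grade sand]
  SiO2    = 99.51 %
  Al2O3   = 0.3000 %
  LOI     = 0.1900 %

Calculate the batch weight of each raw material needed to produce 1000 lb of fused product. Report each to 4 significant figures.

Batch per 1000 lb fused product:
  tabular alumina: 140.3 lb
  SrCO3: 144.8 lb
  zircon sand: 120.3 lb
  glass-grade sand: 640.5 lb
Total batch = 1046 lb; LOI loss = 45.89 lb; yield = 95.61%

In-progress results are printed (rounded to four significant figures) alongside each step; all internal work carries full float precision from first step to last; a single rounding completes every reported figure. The derived quantities (net glass mass, ignition loss, the totals, four oxide percentages, the yield) are rebuilt using the weight values for 1000 lb of glass at exact precision, as written in either problem or answer.
Target masses of each oxide per 1000 lb fused product:
  ZrO2: 8.111% × 1000 = 81.11 lb
  SiO2: 67.64% × 1000 = 676.4 lb
  SrO: 10.08% × 1000 = 100.8 lb
  Al2O3: 14.17% × 1000 = 141.7 lb
Oxide-by-oxide audit from the weights as reported, versus the basis set out (delivered sums recover each target exact up to rounding of places):
  ZrO2: 120.3·0.6742 = 81.11 lb (target 81.11 lb)
  SiO2: 120.3·0.3248 + 640.5·0.9951 = 676.4 lb (target 676.4 lb)
  SrO: 144.8·0.6961 = 100.8 lb (target 100.8 lb)
  Al2O3: 140.3·0.9961 + 640.5·0.003000 = 141.7 lb (target 141.7 lb)
Mass balance on the glass: total batch − LOI = 1000 lb (summing oxide targets gives 1000 lb; versus the stated basis of 1000 lb — deltas are rounding alone).
Total batch = Σ batch = 1046 lb; LOI loss = Σ batch·LOI = 45.89 lb; yield, glass over the total, = 95.61%.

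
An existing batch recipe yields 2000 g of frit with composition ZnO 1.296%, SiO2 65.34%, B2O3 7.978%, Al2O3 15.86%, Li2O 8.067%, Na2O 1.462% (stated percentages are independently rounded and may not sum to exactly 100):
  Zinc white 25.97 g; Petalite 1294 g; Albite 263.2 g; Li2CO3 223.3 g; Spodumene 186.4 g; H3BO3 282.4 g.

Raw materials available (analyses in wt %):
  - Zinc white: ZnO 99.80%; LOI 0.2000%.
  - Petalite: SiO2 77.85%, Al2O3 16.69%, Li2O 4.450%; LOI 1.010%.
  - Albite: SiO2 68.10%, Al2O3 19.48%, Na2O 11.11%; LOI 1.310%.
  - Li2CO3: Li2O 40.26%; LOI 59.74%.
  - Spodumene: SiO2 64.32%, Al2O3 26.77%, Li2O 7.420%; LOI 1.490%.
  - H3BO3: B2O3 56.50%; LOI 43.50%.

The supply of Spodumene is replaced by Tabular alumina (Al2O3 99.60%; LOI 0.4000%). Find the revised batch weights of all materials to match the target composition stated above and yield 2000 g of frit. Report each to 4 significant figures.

Revised batch per 2000 g frit:
  Zinc white: 25.97 g
  Petalite: 1448 g
  Albite: 263.2 g
  Li2CO3: 240.7 g
  Tabular alumina: 24.29 g
  H3BO3: 282.4 g
Total batch = 2285 g; LOI loss = 284.9 g

All arithmetic keeps full float precision through every step. The intermediate values are displayed rounded to 4 significant digits across the worked steps — each reported figure takes just one rounding. All derived quantities are computed using the weight values for 2000 g of glass at full precision (six oxide percentages, the yield, LOI, totals, net glass mass) exactly as printed in question or answer.
Per-oxide target masses for 2000 g frit:
  ZnO: 1.296% × 2000 = 25.92 g
  SiO2: 65.34% × 2000 = 1307 g
  B2O3: 7.978% × 2000 = 159.6 g
  Al2O3: 15.86% × 2000 = 317.2 g
  Li2O: 8.067% × 2000 = 161.3 g
  Na2O: 1.462% × 2000 = 29.24 g
Sums-versus-targets review working from each reported weight, per the basis as stated (target by target, the sums agree inside rounding margins):
  ZnO: 25.97·0.9980 = 25.92 g (target 25.92 g)
  SiO2: 1448·0.7785 + 263.2·0.6810 = 1307 g (target 1307 g)
  B2O3: 282.4·0.5650 = 159.6 g (target 159.6 g)
  Al2O3: 1448·0.1669 + 263.2·0.1948 + 24.29·0.9960 = 317.1 g (target 317.2 g)
  Li2O: 1448·0.04450 + 240.7·0.4026 = 161.3 g (target 161.3 g)
  Na2O: 263.2·0.1111 = 29.24 g (target 29.24 g)
Mass balance on the glass: Σ batch − LOI loss = 2000 g (per-oxide target masses sum to 2000 g; stated basis 2000 g — a pure rounding effect).
Batch total: Σ batch = 2285 g; LOI removed, Σ of batch·LOI: 284.9 g; yield = glass ÷ total batch = 87.53%.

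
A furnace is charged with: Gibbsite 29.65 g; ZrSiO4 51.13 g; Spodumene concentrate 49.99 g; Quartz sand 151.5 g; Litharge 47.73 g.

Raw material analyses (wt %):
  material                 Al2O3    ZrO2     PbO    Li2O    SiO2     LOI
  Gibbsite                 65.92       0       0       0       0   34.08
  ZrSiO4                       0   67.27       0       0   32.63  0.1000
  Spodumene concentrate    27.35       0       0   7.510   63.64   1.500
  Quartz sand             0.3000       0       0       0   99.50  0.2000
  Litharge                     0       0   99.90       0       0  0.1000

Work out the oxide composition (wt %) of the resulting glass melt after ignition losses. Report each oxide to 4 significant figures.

Glass mass = 318.7 g (batch 330.0 − LOI 11.26).
Composition: Al2O3 10.56%, ZrO2 10.79%, PbO 14.96%, Li2O 1.178%, SiO2 62.51%

Each numeric step carries exact precision at every stage. Working values are displayed rounded to 4 significant digits. Each reported figure includes exactly one rounding — derived quantities are computed in full float precision (the totals, the yield, five oxide percentages, glass mass, LOI) from the weighed amounts on 318.7 g of glass, as quoted within either problem or answer.
Delivered oxide masses:
  Al2O3: 29.65·0.6592 + 49.99·0.2735 + 151.5·0.003000 = 33.67 g
  ZrO2: 51.13·0.6727 = 34.40 g
  PbO: 47.73·0.9990 = 47.68 g
  Li2O: 49.99·0.07510 = 3.754 g
  SiO2: 51.13·0.3263 + 49.99·0.6364 + 151.5·0.9950 = 199.2 g
LOI: 29.65·0.3408 + 51.13·0.001000 + 49.99·0.01500 + 151.5·0.002000 + 47.73·0.001000 = 11.26 g
Resulting glass, batch − LOI: 330.0 − 11.26 = 318.7 g (matching Σ of the oxides)
wt % = oxide mass / glass mass × 100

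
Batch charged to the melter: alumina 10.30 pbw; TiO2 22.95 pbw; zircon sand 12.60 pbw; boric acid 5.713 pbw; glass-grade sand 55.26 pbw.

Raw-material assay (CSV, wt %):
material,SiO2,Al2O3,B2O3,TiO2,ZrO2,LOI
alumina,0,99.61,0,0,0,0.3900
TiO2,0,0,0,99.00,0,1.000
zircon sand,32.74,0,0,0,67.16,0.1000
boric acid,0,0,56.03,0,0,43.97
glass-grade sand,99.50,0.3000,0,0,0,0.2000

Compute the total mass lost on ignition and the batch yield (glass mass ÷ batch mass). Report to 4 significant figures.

Exact precision is maintained at all times; in-progress results are shown (rounded to 4 significant figures) within the worked lines — a single rounding completes each reported number — derived quantities (the totals, the five compositions, net glass mass, ignition loss, the yield) are recomputed from the batch weights at 103.9 pbw of glass at exact precision, exactly as shown in question or answer.
Each material's LOI contribution:
  alumina: 10.30 × 0.003900 = 0.04017 pbw
  TiO2: 22.95 × 0.01000 = 0.2295 pbw
  zircon sand: 12.60 × 0.001000 = 0.01260 pbw
  boric acid: 5.713 × 0.4397 = 2.512 pbw
  glass-grade sand: 55.26 × 0.002000 = 0.1105 pbw
Total LOI = 2.905 pbw
Glass = batch − LOI = 106.8 − 2.905 = 103.9 pbw

LOI loss = 2.905 pbw; glass = 103.9 pbw; yield = 97.28%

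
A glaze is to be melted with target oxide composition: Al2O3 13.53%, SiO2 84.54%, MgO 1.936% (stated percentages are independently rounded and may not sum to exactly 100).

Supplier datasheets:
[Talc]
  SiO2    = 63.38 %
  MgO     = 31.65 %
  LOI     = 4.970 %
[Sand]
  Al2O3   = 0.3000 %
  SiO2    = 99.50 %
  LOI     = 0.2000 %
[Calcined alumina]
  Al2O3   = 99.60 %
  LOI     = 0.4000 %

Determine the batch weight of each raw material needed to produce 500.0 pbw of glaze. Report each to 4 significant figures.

Values along the way appear rounded to four significant figures as written. Each numeric step maintains exact precision throughout — every reported value includes exactly one rounding; the derived quantities (yield, ignition loss, the totals, glass mass, the three compositions) are computed at full float precision starting from the weights at 500.0 pbw of glass, as quoted within either problem or answer.
Target masses of each oxide per 500.0 pbw glaze:
  Al2O3: 13.53% × 500.0 = 67.65 pbw
  SiO2: 84.54% × 500.0 = 422.7 pbw
  MgO: 1.936% × 500.0 = 9.680 pbw
Checking each oxide sum given the weights on record, versus the basis set out (delivered sums recover each target modulo rounding of the values):
  Al2O3: 405.3·0.003000 + 66.70·0.9960 = 67.65 pbw (target 67.65 pbw)
  SiO2: 30.58·0.6338 + 405.3·0.9950 = 422.7 pbw (target 422.7 pbw)
  MgO: 30.58·0.3165 = 9.679 pbw (target 9.680 pbw)
Auditing the glass mass value: batch Σ − ignition loss = 500.0 pbw (targets for the oxides total 500.0 pbw; versus the stated basis of 500.0 pbw — any gap is answer rounding).
Batch grand total — Σ batch = 502.6 pbw; the LOI term Σ batch·LOI equals 2.597 pbw; as yield: glass ÷ batch → 99.48%.

Batch per 500.0 pbw glaze:
  Talc: 30.58 pbw
  Sand: 405.3 pbw
  Calcined alumina: 66.70 pbw
Total batch = 502.6 pbw; LOI loss = 2.597 pbw; yield = 99.48%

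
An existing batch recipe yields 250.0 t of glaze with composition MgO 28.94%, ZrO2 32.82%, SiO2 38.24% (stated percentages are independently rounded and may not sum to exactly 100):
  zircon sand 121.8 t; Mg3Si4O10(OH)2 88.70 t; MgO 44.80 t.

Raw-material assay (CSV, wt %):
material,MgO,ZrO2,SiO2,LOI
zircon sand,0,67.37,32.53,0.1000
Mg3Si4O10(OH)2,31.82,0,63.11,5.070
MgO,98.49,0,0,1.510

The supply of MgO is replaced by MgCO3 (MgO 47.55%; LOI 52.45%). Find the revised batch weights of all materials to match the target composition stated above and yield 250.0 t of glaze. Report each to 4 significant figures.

All arithmetic maintains full float precision in every operation; rounding to 4 significant digits governs each in-between result as displayed — each reported result takes just one rounding — the derived quantities, including totals, net glass mass, three oxide percentages, LOI, the yield, are rebuilt from the batch weights per 250.0 t of glass in full float precision, as written in the problem or the answer.
Oxide-by-oxide targets in 250.0 t glaze:
  MgO: 28.94% × 250.0 = 72.35 t
  ZrO2: 32.82% × 250.0 = 82.05 t
  SiO2: 38.24% × 250.0 = 95.60 t
Sums-versus-targets review using the reported weights, against the basis in use (each sum matches its target mass inside rounding margins):
  MgO: 88.70·0.3182 + 92.80·0.4755 = 72.35 t (target 72.35 t)
  ZrO2: 121.8·0.6737 = 82.06 t (target 82.05 t)
  SiO2: 121.8·0.3253 + 88.70·0.6311 = 95.60 t (target 95.60 t)
Glass-mass closure: whole batch net of LOI = 250.0 t (oxide target masses add up to 250.0 t; the stated basis being 250.0 t — a pure rounding effect).
Summing the batch: Σ batch = 303.3 t; Σ batch·LOI gives LOI loss = 53.29 t; glass ÷ batch gives a yield of 82.43%.

Revised batch per 250.0 t glaze:
  zircon sand: 121.8 t
  Mg3Si4O10(OH)2: 88.70 t
  MgCO3: 92.80 t
Total batch = 303.3 t; LOI loss = 53.29 t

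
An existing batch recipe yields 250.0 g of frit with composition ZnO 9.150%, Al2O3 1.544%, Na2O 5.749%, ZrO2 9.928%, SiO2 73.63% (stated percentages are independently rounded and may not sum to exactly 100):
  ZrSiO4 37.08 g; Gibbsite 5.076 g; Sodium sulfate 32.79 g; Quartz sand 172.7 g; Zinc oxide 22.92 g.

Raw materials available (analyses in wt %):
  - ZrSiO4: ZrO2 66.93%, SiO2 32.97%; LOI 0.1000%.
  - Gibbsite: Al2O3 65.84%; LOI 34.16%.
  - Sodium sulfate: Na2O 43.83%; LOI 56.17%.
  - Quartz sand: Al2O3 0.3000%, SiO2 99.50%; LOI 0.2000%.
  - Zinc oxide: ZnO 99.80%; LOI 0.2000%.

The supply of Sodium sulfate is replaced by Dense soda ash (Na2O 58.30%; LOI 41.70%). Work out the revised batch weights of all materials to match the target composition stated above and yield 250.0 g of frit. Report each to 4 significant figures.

In-progress results appear rounded off to 4 significant figures between the steps — all arithmetic holds full precision all the way through; exactly one rounding is applied to every reported result — all derived quantities are carried starting from the weights for 250.0 g of glass in full precision (ignition loss, the five compositions, the totals, the yield, glass mass), as quoted within problem or answer.
Oxide-by-oxide targets in 250.0 g frit:
  ZnO: 9.150% × 250.0 = 22.88 g
  Al2O3: 1.544% × 250.0 = 3.860 g
  Na2O: 5.749% × 250.0 = 14.37 g
  ZrO2: 9.928% × 250.0 = 24.82 g
  SiO2: 73.63% × 250.0 = 184.1 g
Sums-versus-targets review applying the batch weights above, for the quoted basis mass (each sum matches its target mass inside rounding margins):
  ZnO: 22.92·0.9980 = 22.87 g (target 22.88 g)
  Al2O3: 5.076·0.6584 + 172.7·0.003000 = 3.860 g (target 3.860 g)
  Na2O: 24.65·0.5830 = 14.37 g (target 14.37 g)
  ZrO2: 37.08·0.6693 = 24.82 g (target 24.82 g)
  SiO2: 37.08·0.3297 + 172.7·0.9950 = 184.1 g (target 184.1 g)
Glass mass check: total charge less LOI = 250.0 g (per-oxide target masses sum to 250.0 g; versus the stated basis of 250.0 g — deltas are rounding alone).
Adding the batch up: Σ batch = 262.4 g; ignition loss, Σ(batch × LOI) = 12.44 g; yield = glass ÷ total batch = 95.26%.

Revised batch per 250.0 g frit:
  ZrSiO4: 37.08 g
  Gibbsite: 5.076 g
  Dense soda ash: 24.65 g
  Quartz sand: 172.7 g
  Zinc oxide: 22.92 g
Total batch = 262.4 g; LOI loss = 12.44 g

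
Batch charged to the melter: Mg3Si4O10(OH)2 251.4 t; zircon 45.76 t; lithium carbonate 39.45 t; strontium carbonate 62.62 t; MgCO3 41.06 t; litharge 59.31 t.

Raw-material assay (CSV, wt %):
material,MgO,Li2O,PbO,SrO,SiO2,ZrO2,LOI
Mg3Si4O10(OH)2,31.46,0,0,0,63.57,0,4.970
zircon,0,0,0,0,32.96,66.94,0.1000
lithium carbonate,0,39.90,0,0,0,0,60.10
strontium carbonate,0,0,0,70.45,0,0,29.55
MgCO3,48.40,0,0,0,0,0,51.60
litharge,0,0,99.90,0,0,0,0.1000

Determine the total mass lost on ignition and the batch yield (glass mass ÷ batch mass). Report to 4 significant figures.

All internal work carries full precision throughout — rounding to four significant figures extends to each intermediate as shown; a single rounding yields each reported result — derived quantities (yield, totals, glass mass, ignition loss, six oxide percentages) are recomputed from the weighed amounts on 423.6 t of glass in exact precision as quoted within the problem or answer text.
Material-by-material LOI:
  Mg3Si4O10(OH)2: 251.4 × 0.04970 = 12.49 t
  zircon: 45.76 × 0.001000 = 0.04576 t
  lithium carbonate: 39.45 × 0.6010 = 23.71 t
  strontium carbonate: 62.62 × 0.2955 = 18.50 t
  MgCO3: 41.06 × 0.5160 = 21.19 t
  litharge: 59.31 × 0.001000 = 0.05931 t
Total LOI = 76.00 t
Glass = batch − LOI = 499.6 − 76.00 = 423.6 t

LOI loss = 76.00 t; glass = 423.6 t; yield = 84.79%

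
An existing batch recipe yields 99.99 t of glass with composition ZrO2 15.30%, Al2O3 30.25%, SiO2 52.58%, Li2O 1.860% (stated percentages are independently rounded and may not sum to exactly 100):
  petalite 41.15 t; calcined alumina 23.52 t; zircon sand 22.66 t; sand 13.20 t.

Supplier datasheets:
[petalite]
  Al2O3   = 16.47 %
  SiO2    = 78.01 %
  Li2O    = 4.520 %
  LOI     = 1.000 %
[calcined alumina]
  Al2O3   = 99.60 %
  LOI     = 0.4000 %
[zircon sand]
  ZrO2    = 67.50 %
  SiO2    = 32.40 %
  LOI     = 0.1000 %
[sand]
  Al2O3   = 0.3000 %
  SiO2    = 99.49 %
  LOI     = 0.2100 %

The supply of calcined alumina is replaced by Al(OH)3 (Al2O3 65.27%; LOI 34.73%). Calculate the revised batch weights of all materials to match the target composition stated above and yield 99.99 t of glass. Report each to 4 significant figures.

The working math keeps full precision at all times. Values along the way are shown rounded to four significant figures in the working; a single rounding yields every reported value — the derived quantities, including totals, LOI, the four compositions, net glass mass, the yield, are computed starting from the weights on 99.99 t of glass at full float precision exactly as printed in the problem or the answer.
The oxide mass targets at 99.99 t glass:
  ZrO2: 15.30% × 99.99 = 15.30 t
  Al2O3: 30.25% × 99.99 = 30.25 t
  SiO2: 52.58% × 99.99 = 52.57 t
  Li2O: 1.860% × 99.99 = 1.860 t
Verifying the oxide balance per the reported batch figures, relative to the basis at hand (summed amounts equal target values exact up to rounding of places):
  ZrO2: 22.66·0.6750 = 15.30 t (target 15.30 t)
  Al2O3: 41.15·0.1647 + 35.90·0.6527 + 13.20·0.003000 = 30.25 t (target 30.25 t)
  SiO2: 41.15·0.7801 + 22.66·0.3240 + 13.20·0.9949 = 52.58 t (target 52.57 t)
  Li2O: 41.15·0.04520 = 1.860 t (target 1.860 t)
Mass balance on the glass: batch Σ − ignition loss = 99.98 t (the Σ of target masses is 99.98 t; against the stated basis, 99.99 t — any gap is answer rounding).
Batch total: Σ batch = 112.9 t; loss to ignition Σ batch·LOI = 12.93 t; the yield ratio, glass ÷ batch: 88.55%.

Revised batch per 99.99 t glass:
  petalite: 41.15 t
  Al(OH)3: 35.90 t
  zircon sand: 22.66 t
  sand: 13.20 t
Total batch = 112.9 t; LOI loss = 12.93 t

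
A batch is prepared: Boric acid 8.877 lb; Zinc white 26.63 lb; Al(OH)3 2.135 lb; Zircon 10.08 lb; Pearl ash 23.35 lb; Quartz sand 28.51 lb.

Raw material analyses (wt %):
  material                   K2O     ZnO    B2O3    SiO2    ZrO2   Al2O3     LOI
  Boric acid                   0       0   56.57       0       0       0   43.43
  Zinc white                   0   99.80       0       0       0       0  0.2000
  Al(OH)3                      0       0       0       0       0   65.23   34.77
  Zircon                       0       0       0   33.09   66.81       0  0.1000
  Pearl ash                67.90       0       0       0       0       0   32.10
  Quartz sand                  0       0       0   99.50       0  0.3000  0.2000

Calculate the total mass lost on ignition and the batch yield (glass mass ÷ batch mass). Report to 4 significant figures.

In-progress results appear, with 4-significant-digit rounding, as written — the whole derivation runs at full precision at all times. Every reported result sees exactly one rounding. Derived quantities are computed starting from the weights on 87.37 lb of glass at full float precision (totals, net glass mass, ignition loss, the six compositions, the yield) as quoted within question or answer.
Per-material ignition loss:
  Boric acid: 8.877 × 0.4343 = 3.855 lb
  Zinc white: 26.63 × 0.002000 = 0.05326 lb
  Al(OH)3: 2.135 × 0.3477 = 0.7423 lb
  Zircon: 10.08 × 0.001000 = 0.01008 lb
  Pearl ash: 23.35 × 0.3210 = 7.495 lb
  Quartz sand: 28.51 × 0.002000 = 0.05702 lb
Total LOI = 12.21 lb
Glass = batch − LOI = 99.58 − 12.21 = 87.37 lb

LOI loss = 12.21 lb; glass = 87.37 lb; yield = 87.74%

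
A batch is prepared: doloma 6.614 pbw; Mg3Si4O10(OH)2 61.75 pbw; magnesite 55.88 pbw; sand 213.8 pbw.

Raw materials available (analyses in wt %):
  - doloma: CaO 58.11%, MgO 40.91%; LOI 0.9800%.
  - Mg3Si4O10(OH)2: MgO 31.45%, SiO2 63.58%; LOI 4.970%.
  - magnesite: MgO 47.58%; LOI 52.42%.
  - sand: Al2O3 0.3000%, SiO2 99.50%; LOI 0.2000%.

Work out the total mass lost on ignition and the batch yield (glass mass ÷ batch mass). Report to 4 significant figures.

All arithmetic carries full precision in every operation. Intermediates are displayed rounded to four significant digits as written. Each reported figure carries a single rounding — all derived quantities, which include ignition loss, the four compositions, glass mass, totals, yield, are carried at full float precision, exactly as printed in either problem or answer, from the batch weights for 305.2 pbw of glass.
Material-by-material LOI:
  doloma: 6.614 × 0.009800 = 0.06482 pbw
  Mg3Si4O10(OH)2: 61.75 × 0.04970 = 3.069 pbw
  magnesite: 55.88 × 0.5242 = 29.29 pbw
  sand: 213.8 × 0.002000 = 0.4276 pbw
Total LOI = 32.85 pbw
Glass = batch − LOI = 338.0 − 32.85 = 305.2 pbw

LOI loss = 32.85 pbw; glass = 305.2 pbw; yield = 90.28%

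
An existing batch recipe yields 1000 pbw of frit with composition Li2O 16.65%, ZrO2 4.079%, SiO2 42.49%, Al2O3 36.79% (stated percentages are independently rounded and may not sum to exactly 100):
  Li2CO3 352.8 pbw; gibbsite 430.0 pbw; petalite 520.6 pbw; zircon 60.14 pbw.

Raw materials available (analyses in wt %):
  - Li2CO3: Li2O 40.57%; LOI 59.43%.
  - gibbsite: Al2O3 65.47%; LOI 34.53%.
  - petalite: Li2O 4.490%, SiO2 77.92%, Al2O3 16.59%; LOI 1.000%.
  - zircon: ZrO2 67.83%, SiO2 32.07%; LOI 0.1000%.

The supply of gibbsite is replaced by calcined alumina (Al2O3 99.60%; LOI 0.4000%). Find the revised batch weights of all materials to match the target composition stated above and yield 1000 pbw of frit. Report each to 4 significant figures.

Revised batch per 1000 pbw frit:
  Li2CO3: 352.8 pbw
  calcined alumina: 282.7 pbw
  petalite: 520.6 pbw
  zircon: 60.14 pbw
Total batch = 1216 pbw; LOI loss = 216.1 pbw

All internal work maintains exact precision in all steps. In-progress results appear (rounded to four significant digits) across the worked steps. Every reported number sees exactly one rounding — the derived quantities are carried using the weight values on 1000 pbw of glass at full precision (the totals, yield, net glass mass, ignition loss, four oxide percentages), as quoted within the question or the answer.
Oxide mass targets, per 1000 pbw frit:
  Li2O: 16.65% × 1000 = 166.5 pbw
  ZrO2: 4.079% × 1000 = 40.79 pbw
  SiO2: 42.49% × 1000 = 424.9 pbw
  Al2O3: 36.79% × 1000 = 367.9 pbw
Balance tally, oxide-wise, from the weights as reported, relative to the basis at hand (every target is met by its sum within answer rounding):
  Li2O: 352.8·0.4057 + 520.6·0.04490 = 166.5 pbw (target 166.5 pbw)
  ZrO2: 60.14·0.6783 = 40.79 pbw (target 40.79 pbw)
  SiO2: 520.6·0.7792 + 60.14·0.3207 = 424.9 pbw (target 424.9 pbw)
  Al2O3: 282.7·0.9960 + 520.6·0.1659 = 367.9 pbw (target 367.9 pbw)
Mass balance on the glass: whole batch net of LOI = 1000 pbw (targets for the oxides total 1000 pbw; basis as stated: 1000 pbw — any gap is answer rounding).
Batch grand total — Σ batch = 1216 pbw; LOI removed, Σ of batch·LOI: 216.1 pbw; yield: glass divided by total = 82.23%.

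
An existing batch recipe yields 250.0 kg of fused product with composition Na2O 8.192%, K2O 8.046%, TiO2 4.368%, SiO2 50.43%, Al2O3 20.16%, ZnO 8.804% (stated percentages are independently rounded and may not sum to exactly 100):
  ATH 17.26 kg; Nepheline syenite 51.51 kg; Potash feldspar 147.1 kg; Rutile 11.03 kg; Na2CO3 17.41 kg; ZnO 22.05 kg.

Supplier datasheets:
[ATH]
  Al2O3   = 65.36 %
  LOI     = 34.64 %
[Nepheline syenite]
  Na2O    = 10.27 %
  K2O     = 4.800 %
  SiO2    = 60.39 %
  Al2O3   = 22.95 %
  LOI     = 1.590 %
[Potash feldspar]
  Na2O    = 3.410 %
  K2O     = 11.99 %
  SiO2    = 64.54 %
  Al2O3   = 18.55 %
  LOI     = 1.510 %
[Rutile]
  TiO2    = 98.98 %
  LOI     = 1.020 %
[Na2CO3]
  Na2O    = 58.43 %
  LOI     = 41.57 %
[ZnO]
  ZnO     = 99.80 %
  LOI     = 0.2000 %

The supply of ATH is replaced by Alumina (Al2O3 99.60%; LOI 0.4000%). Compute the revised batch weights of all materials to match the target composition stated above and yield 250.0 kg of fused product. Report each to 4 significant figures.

Revised batch per 250.0 kg fused product:
  Alumina: 11.33 kg
  Nepheline syenite: 51.51 kg
  Potash feldspar: 147.1 kg
  Rutile: 11.03 kg
  Na2CO3: 17.41 kg
  ZnO: 22.05 kg
Total batch = 260.4 kg; LOI loss = 10.48 kg

All arithmetic holds full precision from start to finish; rounding to 4 significant figures extends to every mid-chain value as displayed; each reported value is rounded exactly once; the derived quantities (the yield, net glass mass, totals, LOI, six oxide percentages) are carried at full float precision using the weight values at 250.0 kg of glass, as given in problem or answer.
The oxide mass targets at 250.0 kg fused product:
  Na2O: 8.192% × 250.0 = 20.48 kg
  K2O: 8.046% × 250.0 = 20.11 kg
  TiO2: 4.368% × 250.0 = 10.92 kg
  SiO2: 50.43% × 250.0 = 126.1 kg
  Al2O3: 20.16% × 250.0 = 50.40 kg
  ZnO: 8.804% × 250.0 = 22.01 kg
Mass-balance tally per oxide with the batch weights as given, per the basis as stated (each sum matches its target mass up to rounding of the answer):
  Na2O: 51.51·0.1027 + 147.1·0.03410 + 17.41·0.5843 = 20.48 kg (target 20.48 kg)
  K2O: 51.51·0.04800 + 147.1·0.1199 = 20.11 kg (target 20.11 kg)
  TiO2: 11.03·0.9898 = 10.92 kg (target 10.92 kg)
  SiO2: 51.51·0.6039 + 147.1·0.6454 = 126.0 kg (target 126.1 kg)
  Al2O3: 11.33·0.9960 + 51.51·0.2295 + 147.1·0.1855 = 50.39 kg (target 50.40 kg)
  ZnO: 22.05·0.9980 = 22.01 kg (target 22.01 kg)
The glass-mass cross-check: batch total minus LOI = 250.0 kg (targets for the oxides total 250.0 kg; with the basis standing at 250.0 kg — any gap is answer rounding).
Batch total: Σ batch = 260.4 kg; the LOI term Σ batch·LOI equals 10.48 kg; yield: glass divided by total = 95.98%.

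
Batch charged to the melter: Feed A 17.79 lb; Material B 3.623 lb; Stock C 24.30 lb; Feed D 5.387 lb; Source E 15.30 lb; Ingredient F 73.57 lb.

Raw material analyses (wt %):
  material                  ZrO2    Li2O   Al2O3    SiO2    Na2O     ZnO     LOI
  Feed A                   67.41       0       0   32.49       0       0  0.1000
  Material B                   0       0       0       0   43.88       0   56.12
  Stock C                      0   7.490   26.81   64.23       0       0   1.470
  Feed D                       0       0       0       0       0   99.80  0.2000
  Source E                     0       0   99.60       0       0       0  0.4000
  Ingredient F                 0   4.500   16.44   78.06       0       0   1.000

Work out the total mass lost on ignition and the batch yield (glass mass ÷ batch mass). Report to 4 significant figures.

LOI loss = 3.216 lb; glass = 136.8 lb; yield = 97.70%

All internal work keeps full precision from start to finish; mid-chain values are printed rounded to 4 significant figures across the worked steps. Exactly one rounding goes into each reported number. Derived quantities, including LOI, the totals, six oxide percentages, yield, glass mass, are re-derived using the weight values at 136.8 lb of glass in exact precision exactly as shown in problem or answer.
Ignition loss by material:
  Feed A: 17.79 × 0.001000 = 0.01779 lb
  Material B: 3.623 × 0.5612 = 2.033 lb
  Stock C: 24.30 × 0.01470 = 0.3572 lb
  Feed D: 5.387 × 0.002000 = 0.01077 lb
  Source E: 15.30 × 0.004000 = 0.06120 lb
  Ingredient F: 73.57 × 0.01000 = 0.7357 lb
Total LOI = 3.216 lb
Glass = batch − LOI = 140.0 − 3.216 = 136.8 lb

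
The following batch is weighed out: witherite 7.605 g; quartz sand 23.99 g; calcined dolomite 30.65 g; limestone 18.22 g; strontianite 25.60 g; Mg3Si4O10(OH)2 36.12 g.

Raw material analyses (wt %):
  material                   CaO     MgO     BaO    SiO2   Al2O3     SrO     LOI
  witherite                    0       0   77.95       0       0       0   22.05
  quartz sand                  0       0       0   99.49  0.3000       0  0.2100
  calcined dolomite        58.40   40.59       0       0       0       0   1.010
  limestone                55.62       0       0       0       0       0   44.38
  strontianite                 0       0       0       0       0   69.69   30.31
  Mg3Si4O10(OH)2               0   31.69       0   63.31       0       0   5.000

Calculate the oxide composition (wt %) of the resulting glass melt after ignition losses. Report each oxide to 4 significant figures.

Values along the way are shown rounded off to 4 significant digits alongside each step; the working math carries full float precision all the way through; a single rounding yields every reported value; all derived quantities, including the yield, totals, LOI, glass mass, the six compositions, are rebuilt from the weighed amounts per 122.5 g of glass at full float precision, as given in question or answer.
Per-oxide mass from batch:
  CaO: 30.65·0.5840 + 18.22·0.5562 = 28.03 g
  MgO: 30.65·0.4059 + 36.12·0.3169 = 23.89 g
  BaO: 7.605·0.7795 = 5.928 g
  SiO2: 23.99·0.9949 + 36.12·0.6331 = 46.74 g
  Al2O3: 23.99·0.003000 = 0.07197 g
  SrO: 25.60·0.6969 = 17.84 g
LOI: 7.605·0.2205 + 23.99·0.002100 + 30.65·0.01010 + 18.22·0.4438 + 25.60·0.3031 + 36.12·0.05000 = 19.69 g
The glass mass, total less LOI, = 142.2 − 19.69 = 122.5 g (= Σ oxide masses)
oxide / glass × 100 gives the wt %

Glass mass = 122.5 g (batch 142.2 − LOI 19.69).
Composition: CaO 22.89%, MgO 19.50%, BaO 4.839%, SiO2 38.15%, Al2O3 0.05875%, SrO 14.56%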